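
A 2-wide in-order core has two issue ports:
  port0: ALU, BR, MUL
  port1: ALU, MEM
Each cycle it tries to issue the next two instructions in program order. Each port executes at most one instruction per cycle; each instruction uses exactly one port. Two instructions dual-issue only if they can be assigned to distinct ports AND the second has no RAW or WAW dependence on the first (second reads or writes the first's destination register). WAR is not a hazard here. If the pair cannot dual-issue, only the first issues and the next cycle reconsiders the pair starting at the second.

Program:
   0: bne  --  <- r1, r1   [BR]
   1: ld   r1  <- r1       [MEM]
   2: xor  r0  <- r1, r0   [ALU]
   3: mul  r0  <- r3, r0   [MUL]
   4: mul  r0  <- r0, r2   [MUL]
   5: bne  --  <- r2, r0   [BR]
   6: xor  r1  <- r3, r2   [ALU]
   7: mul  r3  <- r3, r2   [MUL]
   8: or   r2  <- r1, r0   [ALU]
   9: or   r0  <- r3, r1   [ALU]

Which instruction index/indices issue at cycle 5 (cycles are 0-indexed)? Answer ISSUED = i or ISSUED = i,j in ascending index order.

ISSUED = 7,8

#0 head=0: bne.BR ld.MEM i0/i1 dual
#1 head=2: xor.ALU i2 RAW+WAW r0
#2 head=3: mul.MUL i3 no-port MUL/MUL
#3 head=4: mul.MUL i4 no-port MUL/BR
#4 head=5: bne.BR xor.ALU i5/i6 dual
#5 head=7: mul.MUL or.ALU i7/i8 dual
#6 head=9: or.ALU i9 tail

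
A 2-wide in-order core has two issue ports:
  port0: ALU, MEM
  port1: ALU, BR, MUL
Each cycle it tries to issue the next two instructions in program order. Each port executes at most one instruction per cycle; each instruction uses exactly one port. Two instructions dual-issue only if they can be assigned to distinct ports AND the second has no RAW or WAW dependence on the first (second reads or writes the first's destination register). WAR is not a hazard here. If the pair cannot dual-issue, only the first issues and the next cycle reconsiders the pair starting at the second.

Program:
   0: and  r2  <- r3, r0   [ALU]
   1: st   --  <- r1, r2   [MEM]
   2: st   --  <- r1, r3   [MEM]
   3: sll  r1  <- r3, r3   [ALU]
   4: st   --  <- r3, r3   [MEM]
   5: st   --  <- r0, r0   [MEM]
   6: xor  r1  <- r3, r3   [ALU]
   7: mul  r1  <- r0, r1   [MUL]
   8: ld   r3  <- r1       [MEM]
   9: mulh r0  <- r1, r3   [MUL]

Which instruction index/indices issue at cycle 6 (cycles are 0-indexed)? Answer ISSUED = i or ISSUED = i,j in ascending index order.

ISSUED = 8

#0 head=0: and i0 RAW r2
#1 head=1: st i1 no-port MEM/MEM
#2 head=2: st+sll i2,i3 pair
#3 head=4: st i4 no-port MEM/MEM
#4 head=5: st+xor i5,i6 pair
#5 head=7: mul i7 RAW r1
#6 head=8: ld i8 RAW r3
#7 head=9: mulh i9 tail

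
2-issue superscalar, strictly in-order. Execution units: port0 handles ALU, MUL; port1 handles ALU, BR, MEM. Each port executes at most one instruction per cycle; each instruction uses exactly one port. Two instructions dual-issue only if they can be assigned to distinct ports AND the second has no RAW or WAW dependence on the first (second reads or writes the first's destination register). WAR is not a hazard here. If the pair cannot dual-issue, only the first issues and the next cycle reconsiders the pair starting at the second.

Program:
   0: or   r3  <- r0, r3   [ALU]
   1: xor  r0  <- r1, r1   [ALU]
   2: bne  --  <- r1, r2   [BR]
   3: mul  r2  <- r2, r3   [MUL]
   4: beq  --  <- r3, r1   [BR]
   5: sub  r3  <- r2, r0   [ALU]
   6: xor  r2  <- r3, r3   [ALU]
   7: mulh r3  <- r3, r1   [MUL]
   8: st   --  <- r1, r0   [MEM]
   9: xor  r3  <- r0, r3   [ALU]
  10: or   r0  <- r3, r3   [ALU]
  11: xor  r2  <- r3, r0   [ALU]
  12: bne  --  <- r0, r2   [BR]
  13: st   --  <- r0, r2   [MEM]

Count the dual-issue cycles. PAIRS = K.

  cy0 -> i0/i1 (or;xor) pair
  cy1 -> i2/i3 (bne;mul) pair
  cy2 -> i4/i5 (beq;sub) pair
  cy3 -> i6/i7 (xor;mulh) pair
  cy4 -> i8/i9 (st;xor) pair
  cy5 -> i10 (or) RAW r0
  cy6 -> i11 (xor) RAW r2
  cy7 -> i12 (bne) no-port BR/MEM
  cy8 -> i13 (st) tail

PAIRS = 5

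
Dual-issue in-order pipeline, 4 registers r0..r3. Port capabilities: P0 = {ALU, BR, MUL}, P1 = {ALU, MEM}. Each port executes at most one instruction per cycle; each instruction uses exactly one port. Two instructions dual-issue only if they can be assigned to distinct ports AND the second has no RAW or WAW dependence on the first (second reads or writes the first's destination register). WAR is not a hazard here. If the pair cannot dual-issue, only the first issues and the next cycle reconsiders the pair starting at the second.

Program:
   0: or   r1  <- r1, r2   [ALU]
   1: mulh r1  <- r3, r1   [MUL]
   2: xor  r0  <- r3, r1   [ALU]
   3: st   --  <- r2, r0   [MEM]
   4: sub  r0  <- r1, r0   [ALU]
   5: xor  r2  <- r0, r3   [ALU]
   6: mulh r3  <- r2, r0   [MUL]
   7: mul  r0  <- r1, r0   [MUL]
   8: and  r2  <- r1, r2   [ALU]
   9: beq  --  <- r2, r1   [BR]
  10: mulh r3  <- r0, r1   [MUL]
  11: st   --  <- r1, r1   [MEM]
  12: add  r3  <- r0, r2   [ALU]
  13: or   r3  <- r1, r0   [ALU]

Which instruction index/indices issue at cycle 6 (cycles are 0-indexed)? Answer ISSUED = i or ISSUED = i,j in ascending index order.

ISSUED = 7,8

#0 head=0: or i0 RAW+WAW r1
#1 head=1: mulh i1 RAW r1
#2 head=2: xor i2 RAW r0
#3 head=3: st sub i3&i4 dual
#4 head=5: xor i5 RAW r2
#5 head=6: mulh i6 no-port MUL/MUL
#6 head=7: mul and i7&i8 dual
#7 head=9: beq i9 no-port BR/MUL
#8 head=10: mulh st i10&i11 dual
#9 head=12: add i12 WAW r3
#10 head=13: or i13 tail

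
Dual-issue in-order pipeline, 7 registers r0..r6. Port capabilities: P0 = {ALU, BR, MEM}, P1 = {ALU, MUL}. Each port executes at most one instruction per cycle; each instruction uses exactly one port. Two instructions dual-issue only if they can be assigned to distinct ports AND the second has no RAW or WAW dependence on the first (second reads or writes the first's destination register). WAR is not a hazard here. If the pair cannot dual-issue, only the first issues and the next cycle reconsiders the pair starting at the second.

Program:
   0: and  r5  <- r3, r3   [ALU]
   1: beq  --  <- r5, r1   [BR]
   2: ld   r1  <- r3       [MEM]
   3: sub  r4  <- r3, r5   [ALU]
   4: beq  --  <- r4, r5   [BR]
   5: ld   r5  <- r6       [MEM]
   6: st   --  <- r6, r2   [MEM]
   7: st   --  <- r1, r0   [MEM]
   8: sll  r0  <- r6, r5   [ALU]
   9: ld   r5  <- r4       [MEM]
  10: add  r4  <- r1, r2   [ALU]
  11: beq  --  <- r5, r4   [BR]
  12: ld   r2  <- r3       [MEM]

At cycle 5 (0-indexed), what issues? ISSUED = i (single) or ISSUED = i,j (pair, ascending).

c0: i0 and  RAW r5
c1: i1 beq  no-port BR/MEM
c2: i2/i3 ld/sub  2-wide
c3: i4 beq  no-port BR/MEM
c4: i5 ld  no-port MEM/MEM
c5: i6 st  no-port MEM/MEM
c6: i7/i8 st/sll  2-wide
c7: i9/i10 ld/add  2-wide
c8: i11 beq  no-port BR/MEM
c9: i12 ld  tail

ISSUED = 6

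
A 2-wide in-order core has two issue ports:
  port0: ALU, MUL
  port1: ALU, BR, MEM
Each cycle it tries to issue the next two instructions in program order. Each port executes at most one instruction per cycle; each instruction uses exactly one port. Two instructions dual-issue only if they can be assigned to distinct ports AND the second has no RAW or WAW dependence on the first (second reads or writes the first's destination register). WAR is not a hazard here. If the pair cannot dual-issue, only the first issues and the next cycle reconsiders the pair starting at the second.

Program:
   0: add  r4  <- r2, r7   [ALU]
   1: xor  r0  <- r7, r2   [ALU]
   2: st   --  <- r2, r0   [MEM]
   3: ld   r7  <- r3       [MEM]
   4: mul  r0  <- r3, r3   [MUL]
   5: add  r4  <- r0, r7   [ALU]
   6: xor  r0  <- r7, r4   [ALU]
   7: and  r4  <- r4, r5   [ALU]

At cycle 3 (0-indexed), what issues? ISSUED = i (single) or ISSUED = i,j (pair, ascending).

#0 head=0: add xor i0&i1 2-wide
#1 head=2: st i2 no-port MEM/MEM
#2 head=3: ld mul i3&i4 2-wide
#3 head=5: add i5 RAW r4
#4 head=6: xor and i6&i7 2-wide

ISSUED = 5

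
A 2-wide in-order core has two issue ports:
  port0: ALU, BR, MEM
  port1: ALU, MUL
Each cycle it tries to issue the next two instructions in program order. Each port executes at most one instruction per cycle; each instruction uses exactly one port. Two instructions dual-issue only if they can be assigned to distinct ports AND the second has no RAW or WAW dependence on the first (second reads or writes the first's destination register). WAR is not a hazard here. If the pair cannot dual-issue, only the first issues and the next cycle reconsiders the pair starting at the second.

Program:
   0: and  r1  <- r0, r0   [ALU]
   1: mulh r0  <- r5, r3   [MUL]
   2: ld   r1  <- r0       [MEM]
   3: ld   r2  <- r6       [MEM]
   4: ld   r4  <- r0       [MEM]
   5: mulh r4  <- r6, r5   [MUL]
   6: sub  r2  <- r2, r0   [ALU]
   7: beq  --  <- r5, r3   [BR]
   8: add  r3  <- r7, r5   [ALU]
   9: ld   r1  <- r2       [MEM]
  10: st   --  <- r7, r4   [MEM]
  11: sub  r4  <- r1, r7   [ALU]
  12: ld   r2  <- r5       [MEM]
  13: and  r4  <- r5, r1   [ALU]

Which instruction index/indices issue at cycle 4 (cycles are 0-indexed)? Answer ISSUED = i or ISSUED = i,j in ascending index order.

[0] i0,i1  and.ALU+mulh.MUL  -- 2-wide
[1] i2  ld.MEM  -- no-port MEM/MEM
[2] i3  ld.MEM  -- no-port MEM/MEM
[3] i4  ld.MEM  -- WAW r4
[4] i5,i6  mulh.MUL+sub.ALU  -- 2-wide
[5] i7,i8  beq.BR+add.ALU  -- 2-wide
[6] i9  ld.MEM  -- no-port MEM/MEM
[7] i10,i11  st.MEM+sub.ALU  -- 2-wide
[8] i12,i13  ld.MEM+and.ALU  -- 2-wide

ISSUED = 5,6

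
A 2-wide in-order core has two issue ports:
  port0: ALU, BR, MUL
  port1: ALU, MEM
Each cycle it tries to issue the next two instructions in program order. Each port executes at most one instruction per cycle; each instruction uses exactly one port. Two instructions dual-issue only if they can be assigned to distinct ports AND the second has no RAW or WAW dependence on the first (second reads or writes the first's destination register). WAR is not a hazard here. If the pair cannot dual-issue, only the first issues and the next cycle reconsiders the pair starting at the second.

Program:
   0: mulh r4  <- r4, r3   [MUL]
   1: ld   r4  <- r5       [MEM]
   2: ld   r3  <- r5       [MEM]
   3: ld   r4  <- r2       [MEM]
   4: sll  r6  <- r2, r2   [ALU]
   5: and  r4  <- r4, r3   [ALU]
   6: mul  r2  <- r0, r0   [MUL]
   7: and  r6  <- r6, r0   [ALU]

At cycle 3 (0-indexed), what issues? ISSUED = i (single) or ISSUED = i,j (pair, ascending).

ISSUED = 3,4

[0] i0  mulh.MUL  -- WAW r4
[1] i1  ld.MEM  -- no-port MEM/MEM
[2] i2  ld.MEM  -- no-port MEM/MEM
[3] i3,i4  ld.MEM sll.ALU  -- dual
[4] i5,i6  and.ALU mul.MUL  -- dual
[5] i7  and.ALU  -- tail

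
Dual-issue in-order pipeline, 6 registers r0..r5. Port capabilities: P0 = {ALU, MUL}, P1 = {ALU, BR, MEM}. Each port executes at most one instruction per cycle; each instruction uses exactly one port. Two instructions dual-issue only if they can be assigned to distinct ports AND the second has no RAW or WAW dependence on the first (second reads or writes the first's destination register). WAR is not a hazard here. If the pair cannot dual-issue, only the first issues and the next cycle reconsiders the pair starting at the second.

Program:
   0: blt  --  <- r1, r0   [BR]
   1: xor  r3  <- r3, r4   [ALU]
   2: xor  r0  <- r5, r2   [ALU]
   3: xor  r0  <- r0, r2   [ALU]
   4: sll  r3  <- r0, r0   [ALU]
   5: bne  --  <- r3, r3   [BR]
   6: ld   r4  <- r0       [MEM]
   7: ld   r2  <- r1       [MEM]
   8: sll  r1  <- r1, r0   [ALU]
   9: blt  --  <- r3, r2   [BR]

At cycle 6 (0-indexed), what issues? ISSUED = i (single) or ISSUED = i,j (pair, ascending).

ISSUED = 7,8

#0 head=0: blt.BR/xor.ALU i0&i1 2-wide
#1 head=2: xor.ALU i2 RAW+WAW r0
#2 head=3: xor.ALU i3 RAW r0
#3 head=4: sll.ALU i4 RAW r3
#4 head=5: bne.BR i5 no-port BR/MEM
#5 head=6: ld.MEM i6 no-port MEM/MEM
#6 head=7: ld.MEM/sll.ALU i7&i8 2-wide
#7 head=9: blt.BR i9 tail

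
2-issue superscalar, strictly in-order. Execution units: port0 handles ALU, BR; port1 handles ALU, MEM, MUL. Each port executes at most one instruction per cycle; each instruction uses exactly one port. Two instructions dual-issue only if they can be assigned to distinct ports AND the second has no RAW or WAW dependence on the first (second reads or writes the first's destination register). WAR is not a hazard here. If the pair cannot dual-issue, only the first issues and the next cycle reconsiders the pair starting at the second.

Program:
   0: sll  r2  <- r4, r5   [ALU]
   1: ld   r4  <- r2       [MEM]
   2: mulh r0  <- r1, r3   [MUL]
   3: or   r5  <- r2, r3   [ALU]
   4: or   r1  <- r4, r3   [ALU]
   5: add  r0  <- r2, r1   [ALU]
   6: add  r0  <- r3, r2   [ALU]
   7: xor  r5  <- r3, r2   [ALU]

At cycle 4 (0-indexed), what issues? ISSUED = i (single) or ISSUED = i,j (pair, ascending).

ISSUED = 5

  cy0 -> i0 (sll) RAW r2
  cy1 -> i1 (ld) no-port MEM/MUL
  cy2 -> i2&i3 (mulh+or) dual
  cy3 -> i4 (or) RAW r1
  cy4 -> i5 (add) WAW r0
  cy5 -> i6&i7 (add+xor) dual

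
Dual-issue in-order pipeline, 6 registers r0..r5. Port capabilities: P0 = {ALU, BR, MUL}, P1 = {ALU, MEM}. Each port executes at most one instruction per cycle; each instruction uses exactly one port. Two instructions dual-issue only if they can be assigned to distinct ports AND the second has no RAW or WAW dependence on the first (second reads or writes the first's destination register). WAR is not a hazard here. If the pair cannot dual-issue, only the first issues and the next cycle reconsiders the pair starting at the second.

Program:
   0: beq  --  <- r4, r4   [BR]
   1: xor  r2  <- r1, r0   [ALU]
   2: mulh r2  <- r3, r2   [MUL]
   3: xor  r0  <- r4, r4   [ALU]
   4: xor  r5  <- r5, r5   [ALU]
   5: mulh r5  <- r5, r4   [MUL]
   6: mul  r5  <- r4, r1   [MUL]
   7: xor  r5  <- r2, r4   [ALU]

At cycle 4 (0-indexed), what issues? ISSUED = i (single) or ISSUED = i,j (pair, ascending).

ISSUED = 6

[0] i0&i1  beq.BR xor.ALU  -- dual
[1] i2&i3  mulh.MUL xor.ALU  -- dual
[2] i4  xor.ALU  -- RAW+WAW r5
[3] i5  mulh.MUL  -- no-port MUL/MUL
[4] i6  mul.MUL  -- WAW r5
[5] i7  xor.ALU  -- tail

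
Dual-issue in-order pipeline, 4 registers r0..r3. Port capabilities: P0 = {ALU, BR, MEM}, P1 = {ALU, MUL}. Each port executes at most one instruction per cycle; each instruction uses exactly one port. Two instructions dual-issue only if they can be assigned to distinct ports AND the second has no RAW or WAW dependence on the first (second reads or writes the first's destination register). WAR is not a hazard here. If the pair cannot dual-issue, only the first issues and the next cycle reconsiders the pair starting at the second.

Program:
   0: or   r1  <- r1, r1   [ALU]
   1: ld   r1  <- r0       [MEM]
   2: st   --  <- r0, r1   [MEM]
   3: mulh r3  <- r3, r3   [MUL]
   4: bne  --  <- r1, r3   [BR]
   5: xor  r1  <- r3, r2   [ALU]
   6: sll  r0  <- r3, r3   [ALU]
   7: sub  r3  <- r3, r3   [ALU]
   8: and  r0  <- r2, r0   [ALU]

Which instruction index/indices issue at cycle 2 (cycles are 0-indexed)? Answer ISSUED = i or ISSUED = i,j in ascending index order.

ISSUED = 2,3

#0 head=0: or i0 WAW r1
#1 head=1: ld i1 no-port MEM/MEM
#2 head=2: st;mulh i2+i3 pair
#3 head=4: bne;xor i4+i5 pair
#4 head=6: sll;sub i6+i7 pair
#5 head=8: and i8 tail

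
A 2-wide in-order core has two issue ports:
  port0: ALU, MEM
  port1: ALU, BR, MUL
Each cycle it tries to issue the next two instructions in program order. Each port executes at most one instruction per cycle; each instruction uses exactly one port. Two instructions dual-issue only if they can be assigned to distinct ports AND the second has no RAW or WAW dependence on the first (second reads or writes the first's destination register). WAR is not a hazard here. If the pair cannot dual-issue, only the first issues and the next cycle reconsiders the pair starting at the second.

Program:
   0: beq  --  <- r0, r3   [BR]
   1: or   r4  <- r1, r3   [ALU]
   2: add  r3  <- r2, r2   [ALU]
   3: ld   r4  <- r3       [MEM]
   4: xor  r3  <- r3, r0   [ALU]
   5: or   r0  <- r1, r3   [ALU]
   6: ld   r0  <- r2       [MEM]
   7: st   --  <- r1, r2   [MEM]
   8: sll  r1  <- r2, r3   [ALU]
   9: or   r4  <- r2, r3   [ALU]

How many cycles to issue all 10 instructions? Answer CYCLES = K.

CYCLES = 7

t=0 i0/i1:beq.BR or.ALU ; 2-wide
t=1 i2:add.ALU ; RAW r3
t=2 i3/i4:ld.MEM xor.ALU ; 2-wide
t=3 i5:or.ALU ; WAW r0
t=4 i6:ld.MEM ; no-port MEM/MEM
t=5 i7/i8:st.MEM sll.ALU ; 2-wide
t=6 i9:or.ALU ; tail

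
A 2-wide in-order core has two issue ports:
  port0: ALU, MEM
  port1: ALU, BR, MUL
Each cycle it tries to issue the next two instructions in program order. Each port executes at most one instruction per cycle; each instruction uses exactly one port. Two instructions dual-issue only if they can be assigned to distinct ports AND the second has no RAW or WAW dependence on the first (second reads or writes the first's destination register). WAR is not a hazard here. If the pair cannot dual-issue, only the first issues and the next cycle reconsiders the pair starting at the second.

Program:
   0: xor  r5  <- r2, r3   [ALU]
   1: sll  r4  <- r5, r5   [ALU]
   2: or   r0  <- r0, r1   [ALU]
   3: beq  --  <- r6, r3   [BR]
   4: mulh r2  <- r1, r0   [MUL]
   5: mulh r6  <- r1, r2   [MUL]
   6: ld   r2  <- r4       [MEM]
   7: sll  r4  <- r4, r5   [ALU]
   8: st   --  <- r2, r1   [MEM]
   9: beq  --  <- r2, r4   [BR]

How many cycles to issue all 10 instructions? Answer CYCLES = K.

0. xor @i0  | RAW r5
1. sll or @i1+i2  | dual
2. beq @i3  | no-port BR/MUL
3. mulh @i4  | no-port MUL/MUL
4. mulh ld @i5+i6  | dual
5. sll st @i7+i8  | dual
6. beq @i9  | tail

CYCLES = 7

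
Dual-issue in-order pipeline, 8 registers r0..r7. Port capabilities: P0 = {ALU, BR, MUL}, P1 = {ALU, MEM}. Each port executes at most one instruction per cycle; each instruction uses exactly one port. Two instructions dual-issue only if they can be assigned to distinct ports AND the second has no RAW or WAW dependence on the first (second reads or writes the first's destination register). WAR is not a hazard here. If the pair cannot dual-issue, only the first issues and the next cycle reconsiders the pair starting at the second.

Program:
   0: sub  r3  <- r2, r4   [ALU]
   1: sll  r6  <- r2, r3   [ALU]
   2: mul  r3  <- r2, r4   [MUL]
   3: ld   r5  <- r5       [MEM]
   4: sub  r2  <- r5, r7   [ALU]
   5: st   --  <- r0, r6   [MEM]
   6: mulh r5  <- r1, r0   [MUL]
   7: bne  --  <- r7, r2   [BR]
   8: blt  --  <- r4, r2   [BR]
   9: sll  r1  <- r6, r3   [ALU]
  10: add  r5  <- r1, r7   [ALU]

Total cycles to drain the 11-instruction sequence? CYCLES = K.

CYCLES = 8

0. sub @i0  | RAW r3
1. sll mul @i1&i2  | 2-wide
2. ld @i3  | RAW r5
3. sub st @i4&i5  | 2-wide
4. mulh @i6  | no-port MUL/BR
5. bne @i7  | no-port BR/BR
6. blt sll @i8&i9  | 2-wide
7. add @i10  | tail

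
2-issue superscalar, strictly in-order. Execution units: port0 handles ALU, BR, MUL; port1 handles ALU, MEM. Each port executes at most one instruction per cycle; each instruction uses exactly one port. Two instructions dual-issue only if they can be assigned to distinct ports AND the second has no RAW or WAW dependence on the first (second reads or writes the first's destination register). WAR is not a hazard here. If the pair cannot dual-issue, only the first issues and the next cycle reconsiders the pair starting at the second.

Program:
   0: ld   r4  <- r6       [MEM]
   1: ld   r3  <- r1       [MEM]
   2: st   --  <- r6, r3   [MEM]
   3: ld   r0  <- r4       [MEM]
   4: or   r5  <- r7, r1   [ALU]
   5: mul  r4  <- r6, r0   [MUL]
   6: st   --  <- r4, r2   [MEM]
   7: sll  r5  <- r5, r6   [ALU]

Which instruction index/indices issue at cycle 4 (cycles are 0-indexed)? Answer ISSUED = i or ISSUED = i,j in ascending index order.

ISSUED = 5

t=0 i0:ld.MEM ; no-port MEM/MEM
t=1 i1:ld.MEM ; no-port MEM/MEM
t=2 i2:st.MEM ; no-port MEM/MEM
t=3 i3/i4:ld.MEM;or.ALU ; pair
t=4 i5:mul.MUL ; RAW r4
t=5 i6/i7:st.MEM;sll.ALU ; pair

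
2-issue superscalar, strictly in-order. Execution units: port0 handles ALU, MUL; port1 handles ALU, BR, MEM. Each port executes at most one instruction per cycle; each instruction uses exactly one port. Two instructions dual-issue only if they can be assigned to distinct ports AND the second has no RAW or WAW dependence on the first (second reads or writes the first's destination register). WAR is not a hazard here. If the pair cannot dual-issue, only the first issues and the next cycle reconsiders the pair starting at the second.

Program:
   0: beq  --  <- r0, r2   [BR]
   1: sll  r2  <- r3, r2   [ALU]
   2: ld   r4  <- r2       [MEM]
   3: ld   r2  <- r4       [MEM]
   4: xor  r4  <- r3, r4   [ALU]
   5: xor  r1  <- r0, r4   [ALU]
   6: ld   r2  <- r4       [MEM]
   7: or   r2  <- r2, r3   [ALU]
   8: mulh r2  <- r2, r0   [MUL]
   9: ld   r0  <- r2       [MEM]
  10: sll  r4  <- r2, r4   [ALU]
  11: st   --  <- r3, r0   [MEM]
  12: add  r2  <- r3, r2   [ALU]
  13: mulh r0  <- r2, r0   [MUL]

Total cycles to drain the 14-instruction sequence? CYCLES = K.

CYCLES = 9

  cy0 -> i0/i1 (beq+sll) dual
  cy1 -> i2 (ld) no-port MEM/MEM
  cy2 -> i3/i4 (ld+xor) dual
  cy3 -> i5/i6 (xor+ld) dual
  cy4 -> i7 (or) RAW+WAW r2
  cy5 -> i8 (mulh) RAW r2
  cy6 -> i9/i10 (ld+sll) dual
  cy7 -> i11/i12 (st+add) dual
  cy8 -> i13 (mulh) tail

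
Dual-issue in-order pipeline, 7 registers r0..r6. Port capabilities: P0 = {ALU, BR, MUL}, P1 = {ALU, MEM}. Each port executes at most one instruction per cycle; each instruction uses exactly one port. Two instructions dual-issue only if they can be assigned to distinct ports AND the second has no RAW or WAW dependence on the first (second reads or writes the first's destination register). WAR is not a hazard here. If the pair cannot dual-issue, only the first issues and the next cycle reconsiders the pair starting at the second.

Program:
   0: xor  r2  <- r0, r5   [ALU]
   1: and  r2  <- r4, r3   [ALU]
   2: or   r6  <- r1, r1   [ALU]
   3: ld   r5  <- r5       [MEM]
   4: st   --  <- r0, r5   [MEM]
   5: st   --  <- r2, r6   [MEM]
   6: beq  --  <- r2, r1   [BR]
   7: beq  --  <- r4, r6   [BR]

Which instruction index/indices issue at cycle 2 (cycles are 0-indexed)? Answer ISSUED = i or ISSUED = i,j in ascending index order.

ISSUED = 3

#0 head=0: xor.ALU i0 WAW r2
#1 head=1: and.ALU or.ALU i1&i2 dual
#2 head=3: ld.MEM i3 no-port MEM/MEM
#3 head=4: st.MEM i4 no-port MEM/MEM
#4 head=5: st.MEM beq.BR i5&i6 dual
#5 head=7: beq.BR i7 tail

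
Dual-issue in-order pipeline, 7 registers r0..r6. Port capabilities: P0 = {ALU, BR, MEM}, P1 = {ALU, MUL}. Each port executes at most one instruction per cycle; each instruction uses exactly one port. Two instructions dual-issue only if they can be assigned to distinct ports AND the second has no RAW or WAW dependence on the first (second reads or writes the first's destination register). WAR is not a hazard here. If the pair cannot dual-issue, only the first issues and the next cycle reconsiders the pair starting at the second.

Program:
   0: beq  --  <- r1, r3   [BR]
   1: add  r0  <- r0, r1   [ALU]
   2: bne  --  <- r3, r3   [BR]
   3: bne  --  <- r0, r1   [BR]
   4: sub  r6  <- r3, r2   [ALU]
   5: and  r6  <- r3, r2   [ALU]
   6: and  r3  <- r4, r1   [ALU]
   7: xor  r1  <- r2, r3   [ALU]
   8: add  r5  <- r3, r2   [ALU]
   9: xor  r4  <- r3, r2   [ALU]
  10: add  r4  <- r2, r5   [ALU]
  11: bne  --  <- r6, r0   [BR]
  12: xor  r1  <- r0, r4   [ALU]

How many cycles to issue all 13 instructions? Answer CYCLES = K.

CYCLES = 8

#0 head=0: beq.BR add.ALU i0/i1 dual
#1 head=2: bne.BR i2 no-port BR/BR
#2 head=3: bne.BR sub.ALU i3/i4 dual
#3 head=5: and.ALU and.ALU i5/i6 dual
#4 head=7: xor.ALU add.ALU i7/i8 dual
#5 head=9: xor.ALU i9 WAW r4
#6 head=10: add.ALU bne.BR i10/i11 dual
#7 head=12: xor.ALU i12 tail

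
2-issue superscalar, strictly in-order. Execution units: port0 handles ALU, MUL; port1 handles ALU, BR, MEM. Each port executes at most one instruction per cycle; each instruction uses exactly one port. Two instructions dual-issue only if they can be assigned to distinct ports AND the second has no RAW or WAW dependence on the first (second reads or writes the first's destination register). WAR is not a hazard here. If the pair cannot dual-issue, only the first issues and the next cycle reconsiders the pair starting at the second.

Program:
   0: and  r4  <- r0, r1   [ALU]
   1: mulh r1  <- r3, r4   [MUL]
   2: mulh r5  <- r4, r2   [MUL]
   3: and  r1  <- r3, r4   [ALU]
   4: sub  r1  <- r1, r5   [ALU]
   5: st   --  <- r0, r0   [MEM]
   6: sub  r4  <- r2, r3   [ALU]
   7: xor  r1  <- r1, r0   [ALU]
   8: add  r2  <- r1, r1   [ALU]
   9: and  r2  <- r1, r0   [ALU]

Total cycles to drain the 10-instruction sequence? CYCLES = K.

CYCLES = 7

[0] i0  and  -- RAW r4
[1] i1  mulh  -- no-port MUL/MUL
[2] i2/i3  mulh;and  -- pair
[3] i4/i5  sub;st  -- pair
[4] i6/i7  sub;xor  -- pair
[5] i8  add  -- WAW r2
[6] i9  and  -- tail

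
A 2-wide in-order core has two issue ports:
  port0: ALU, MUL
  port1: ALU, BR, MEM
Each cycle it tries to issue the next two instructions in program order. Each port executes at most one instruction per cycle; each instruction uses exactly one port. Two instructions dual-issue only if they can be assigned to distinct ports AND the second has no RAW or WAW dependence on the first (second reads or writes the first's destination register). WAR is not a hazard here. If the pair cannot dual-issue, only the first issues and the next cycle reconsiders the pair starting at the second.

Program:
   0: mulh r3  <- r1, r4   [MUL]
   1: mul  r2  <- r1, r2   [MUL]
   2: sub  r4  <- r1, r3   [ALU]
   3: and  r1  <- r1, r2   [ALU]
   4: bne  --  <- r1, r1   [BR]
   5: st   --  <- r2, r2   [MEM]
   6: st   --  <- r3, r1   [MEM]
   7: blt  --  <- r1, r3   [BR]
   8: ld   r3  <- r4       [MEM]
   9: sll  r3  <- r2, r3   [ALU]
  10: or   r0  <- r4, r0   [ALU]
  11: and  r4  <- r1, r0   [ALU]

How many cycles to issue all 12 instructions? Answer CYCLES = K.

[0] i0  mulh  -- no-port MUL/MUL
[1] i1/i2  mul+sub  -- dual
[2] i3  and  -- RAW r1
[3] i4  bne  -- no-port BR/MEM
[4] i5  st  -- no-port MEM/MEM
[5] i6  st  -- no-port MEM/BR
[6] i7  blt  -- no-port BR/MEM
[7] i8  ld  -- RAW+WAW r3
[8] i9/i10  sll+or  -- dual
[9] i11  and  -- tail

CYCLES = 10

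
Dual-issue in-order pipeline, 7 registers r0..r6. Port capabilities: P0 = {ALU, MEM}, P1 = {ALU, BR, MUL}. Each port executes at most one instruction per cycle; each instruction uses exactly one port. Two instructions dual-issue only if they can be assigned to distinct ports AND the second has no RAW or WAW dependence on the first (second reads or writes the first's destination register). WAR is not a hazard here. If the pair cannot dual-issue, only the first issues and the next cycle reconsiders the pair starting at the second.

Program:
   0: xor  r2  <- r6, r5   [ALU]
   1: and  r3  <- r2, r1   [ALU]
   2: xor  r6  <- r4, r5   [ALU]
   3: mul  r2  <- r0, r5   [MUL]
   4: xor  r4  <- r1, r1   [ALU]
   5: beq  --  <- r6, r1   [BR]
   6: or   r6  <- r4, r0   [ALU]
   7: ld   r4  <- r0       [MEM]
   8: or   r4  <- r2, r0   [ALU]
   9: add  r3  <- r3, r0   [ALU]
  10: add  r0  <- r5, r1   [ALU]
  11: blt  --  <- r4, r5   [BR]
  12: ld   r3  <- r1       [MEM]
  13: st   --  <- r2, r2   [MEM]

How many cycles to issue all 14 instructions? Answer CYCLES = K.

0. xor.ALU @i0  | RAW r2
1. and.ALU+xor.ALU @i1+i2  | pair
2. mul.MUL+xor.ALU @i3+i4  | pair
3. beq.BR+or.ALU @i5+i6  | pair
4. ld.MEM @i7  | WAW r4
5. or.ALU+add.ALU @i8+i9  | pair
6. add.ALU+blt.BR @i10+i11  | pair
7. ld.MEM @i12  | no-port MEM/MEM
8. st.MEM @i13  | tail

CYCLES = 9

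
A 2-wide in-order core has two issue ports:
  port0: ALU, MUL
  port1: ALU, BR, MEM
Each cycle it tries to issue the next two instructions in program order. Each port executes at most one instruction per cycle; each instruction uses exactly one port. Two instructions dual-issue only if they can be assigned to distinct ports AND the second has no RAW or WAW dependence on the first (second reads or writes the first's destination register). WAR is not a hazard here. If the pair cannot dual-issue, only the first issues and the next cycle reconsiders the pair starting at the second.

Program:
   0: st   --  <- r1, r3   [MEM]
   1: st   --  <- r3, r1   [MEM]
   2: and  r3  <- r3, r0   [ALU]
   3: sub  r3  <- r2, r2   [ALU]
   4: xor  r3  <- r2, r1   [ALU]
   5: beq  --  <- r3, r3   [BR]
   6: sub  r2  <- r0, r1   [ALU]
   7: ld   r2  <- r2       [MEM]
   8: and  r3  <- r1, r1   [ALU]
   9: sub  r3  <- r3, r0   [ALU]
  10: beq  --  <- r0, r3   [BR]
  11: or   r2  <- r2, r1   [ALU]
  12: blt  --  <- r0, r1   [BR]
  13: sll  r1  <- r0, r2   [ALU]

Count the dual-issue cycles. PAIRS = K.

PAIRS = 5

t=0 i0:st ; no-port MEM/MEM
t=1 i1&i2:st+and ; 2-wide
t=2 i3:sub ; WAW r3
t=3 i4:xor ; RAW r3
t=4 i5&i6:beq+sub ; 2-wide
t=5 i7&i8:ld+and ; 2-wide
t=6 i9:sub ; RAW r3
t=7 i10&i11:beq+or ; 2-wide
t=8 i12&i13:blt+sll ; 2-wide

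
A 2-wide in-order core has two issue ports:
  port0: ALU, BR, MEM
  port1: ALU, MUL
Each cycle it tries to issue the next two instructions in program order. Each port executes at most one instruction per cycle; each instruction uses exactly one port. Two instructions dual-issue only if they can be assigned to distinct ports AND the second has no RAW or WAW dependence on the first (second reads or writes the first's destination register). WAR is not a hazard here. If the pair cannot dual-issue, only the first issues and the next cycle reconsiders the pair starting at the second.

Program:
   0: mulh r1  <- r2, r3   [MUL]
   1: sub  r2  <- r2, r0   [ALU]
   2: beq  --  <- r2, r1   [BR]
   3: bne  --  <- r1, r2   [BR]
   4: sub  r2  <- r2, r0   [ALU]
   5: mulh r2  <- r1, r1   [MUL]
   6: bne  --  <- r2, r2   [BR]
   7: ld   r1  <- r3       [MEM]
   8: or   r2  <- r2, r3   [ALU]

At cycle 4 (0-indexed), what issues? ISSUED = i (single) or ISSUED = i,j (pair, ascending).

ISSUED = 6

0. mulh;sub @i0&i1  | 2-wide
1. beq @i2  | no-port BR/BR
2. bne;sub @i3&i4  | 2-wide
3. mulh @i5  | RAW r2
4. bne @i6  | no-port BR/MEM
5. ld;or @i7&i8  | 2-wide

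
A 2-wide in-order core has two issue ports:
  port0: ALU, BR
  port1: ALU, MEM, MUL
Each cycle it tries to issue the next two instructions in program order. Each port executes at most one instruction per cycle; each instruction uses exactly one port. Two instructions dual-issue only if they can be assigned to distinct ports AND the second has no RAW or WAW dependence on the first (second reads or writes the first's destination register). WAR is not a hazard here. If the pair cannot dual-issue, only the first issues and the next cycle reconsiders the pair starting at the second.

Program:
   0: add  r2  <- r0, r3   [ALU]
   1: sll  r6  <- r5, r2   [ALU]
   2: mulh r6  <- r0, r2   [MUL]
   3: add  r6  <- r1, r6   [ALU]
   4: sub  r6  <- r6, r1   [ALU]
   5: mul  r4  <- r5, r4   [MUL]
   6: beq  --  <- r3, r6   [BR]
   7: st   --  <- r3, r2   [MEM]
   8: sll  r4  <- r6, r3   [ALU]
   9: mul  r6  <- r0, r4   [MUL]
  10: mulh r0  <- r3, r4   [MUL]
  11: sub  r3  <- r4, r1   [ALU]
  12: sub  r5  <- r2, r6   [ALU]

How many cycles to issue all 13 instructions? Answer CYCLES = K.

CYCLES = 10

0. add.ALU @i0  | RAW r2
1. sll.ALU @i1  | WAW r6
2. mulh.MUL @i2  | RAW+WAW r6
3. add.ALU @i3  | RAW+WAW r6
4. sub.ALU+mul.MUL @i4+i5  | pair
5. beq.BR+st.MEM @i6+i7  | pair
6. sll.ALU @i8  | RAW r4
7. mul.MUL @i9  | no-port MUL/MUL
8. mulh.MUL+sub.ALU @i10+i11  | pair
9. sub.ALU @i12  | tail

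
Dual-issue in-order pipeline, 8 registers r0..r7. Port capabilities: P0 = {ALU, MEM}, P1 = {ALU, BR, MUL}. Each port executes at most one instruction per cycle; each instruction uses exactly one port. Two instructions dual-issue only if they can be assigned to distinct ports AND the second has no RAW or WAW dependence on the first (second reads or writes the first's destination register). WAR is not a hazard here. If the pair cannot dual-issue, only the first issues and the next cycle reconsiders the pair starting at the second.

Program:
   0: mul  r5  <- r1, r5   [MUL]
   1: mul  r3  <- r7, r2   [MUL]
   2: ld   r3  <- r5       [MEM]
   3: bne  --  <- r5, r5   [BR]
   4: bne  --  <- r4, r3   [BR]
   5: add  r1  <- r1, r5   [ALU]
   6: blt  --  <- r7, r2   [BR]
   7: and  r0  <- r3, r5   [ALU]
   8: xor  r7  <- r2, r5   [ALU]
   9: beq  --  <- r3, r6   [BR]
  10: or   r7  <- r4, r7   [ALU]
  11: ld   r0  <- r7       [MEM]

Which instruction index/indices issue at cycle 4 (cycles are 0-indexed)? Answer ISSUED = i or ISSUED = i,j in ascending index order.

ISSUED = 6,7

[0] i0  mul.MUL  -- no-port MUL/MUL
[1] i1  mul.MUL  -- WAW r3
[2] i2&i3  ld.MEM;bne.BR  -- 2-wide
[3] i4&i5  bne.BR;add.ALU  -- 2-wide
[4] i6&i7  blt.BR;and.ALU  -- 2-wide
[5] i8&i9  xor.ALU;beq.BR  -- 2-wide
[6] i10  or.ALU  -- RAW r7
[7] i11  ld.MEM  -- tail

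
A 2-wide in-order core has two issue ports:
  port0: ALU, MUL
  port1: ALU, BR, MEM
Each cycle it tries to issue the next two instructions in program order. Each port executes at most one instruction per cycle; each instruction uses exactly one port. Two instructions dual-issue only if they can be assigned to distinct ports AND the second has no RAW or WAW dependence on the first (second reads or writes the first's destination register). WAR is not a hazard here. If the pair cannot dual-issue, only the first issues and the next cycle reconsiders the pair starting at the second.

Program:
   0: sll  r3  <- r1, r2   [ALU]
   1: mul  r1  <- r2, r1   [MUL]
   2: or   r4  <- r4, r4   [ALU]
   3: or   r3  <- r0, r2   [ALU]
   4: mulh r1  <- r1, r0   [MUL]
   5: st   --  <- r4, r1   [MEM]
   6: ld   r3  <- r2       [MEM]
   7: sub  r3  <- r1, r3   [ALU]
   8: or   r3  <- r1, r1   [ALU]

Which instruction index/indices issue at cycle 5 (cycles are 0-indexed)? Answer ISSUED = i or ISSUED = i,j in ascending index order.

ISSUED = 7

#0 head=0: sll.ALU;mul.MUL i0+i1 pair
#1 head=2: or.ALU;or.ALU i2+i3 pair
#2 head=4: mulh.MUL i4 RAW r1
#3 head=5: st.MEM i5 no-port MEM/MEM
#4 head=6: ld.MEM i6 RAW+WAW r3
#5 head=7: sub.ALU i7 WAW r3
#6 head=8: or.ALU i8 tail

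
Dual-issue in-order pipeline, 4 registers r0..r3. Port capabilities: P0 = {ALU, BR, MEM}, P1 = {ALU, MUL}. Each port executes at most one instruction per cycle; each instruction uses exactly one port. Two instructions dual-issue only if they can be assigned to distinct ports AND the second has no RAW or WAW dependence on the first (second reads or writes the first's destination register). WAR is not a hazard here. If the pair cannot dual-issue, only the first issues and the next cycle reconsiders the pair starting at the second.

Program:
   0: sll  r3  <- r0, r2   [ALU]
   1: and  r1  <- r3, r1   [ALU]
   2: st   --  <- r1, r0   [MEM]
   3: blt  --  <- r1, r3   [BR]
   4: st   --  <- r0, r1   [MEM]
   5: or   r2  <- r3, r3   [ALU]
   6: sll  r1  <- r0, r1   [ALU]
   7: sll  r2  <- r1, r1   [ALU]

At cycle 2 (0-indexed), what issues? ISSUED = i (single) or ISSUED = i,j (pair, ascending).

ISSUED = 2

#0 head=0: sll i0 RAW r3
#1 head=1: and i1 RAW r1
#2 head=2: st i2 no-port MEM/BR
#3 head=3: blt i3 no-port BR/MEM
#4 head=4: st or i4,i5 2-wide
#5 head=6: sll i6 RAW r1
#6 head=7: sll i7 tail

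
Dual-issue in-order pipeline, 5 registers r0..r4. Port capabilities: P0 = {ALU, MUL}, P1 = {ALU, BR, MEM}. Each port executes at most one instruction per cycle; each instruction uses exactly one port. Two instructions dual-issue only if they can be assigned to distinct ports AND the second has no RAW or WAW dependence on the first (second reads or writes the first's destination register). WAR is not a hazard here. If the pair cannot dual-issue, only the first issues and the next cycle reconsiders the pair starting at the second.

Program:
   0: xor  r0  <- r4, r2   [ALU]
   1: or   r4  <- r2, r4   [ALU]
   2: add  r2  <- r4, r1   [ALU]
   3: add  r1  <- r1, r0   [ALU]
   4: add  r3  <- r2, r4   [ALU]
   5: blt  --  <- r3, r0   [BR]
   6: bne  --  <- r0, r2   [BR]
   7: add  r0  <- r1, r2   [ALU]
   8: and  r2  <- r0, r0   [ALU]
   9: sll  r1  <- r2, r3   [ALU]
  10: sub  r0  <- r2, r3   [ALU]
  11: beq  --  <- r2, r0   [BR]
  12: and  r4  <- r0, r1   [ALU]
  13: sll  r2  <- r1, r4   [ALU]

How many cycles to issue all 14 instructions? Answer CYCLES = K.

c0: i0+i1 xor/or  pair
c1: i2+i3 add/add  pair
c2: i4 add  RAW r3
c3: i5 blt  no-port BR/BR
c4: i6+i7 bne/add  pair
c5: i8 and  RAW r2
c6: i9+i10 sll/sub  pair
c7: i11+i12 beq/and  pair
c8: i13 sll  tail

CYCLES = 9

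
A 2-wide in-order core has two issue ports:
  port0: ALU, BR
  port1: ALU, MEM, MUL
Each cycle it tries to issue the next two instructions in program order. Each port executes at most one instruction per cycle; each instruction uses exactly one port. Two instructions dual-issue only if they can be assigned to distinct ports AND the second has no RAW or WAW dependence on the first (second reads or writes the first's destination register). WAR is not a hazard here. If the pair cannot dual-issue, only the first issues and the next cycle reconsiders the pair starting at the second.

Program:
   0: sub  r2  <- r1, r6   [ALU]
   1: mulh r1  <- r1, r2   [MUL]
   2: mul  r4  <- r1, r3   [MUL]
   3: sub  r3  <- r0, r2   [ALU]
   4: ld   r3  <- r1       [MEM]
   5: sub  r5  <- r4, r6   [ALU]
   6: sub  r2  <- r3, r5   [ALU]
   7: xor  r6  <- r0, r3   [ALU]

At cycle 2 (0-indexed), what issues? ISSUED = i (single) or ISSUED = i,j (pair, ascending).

[0] i0  sub  -- RAW r2
[1] i1  mulh  -- no-port MUL/MUL
[2] i2&i3  mul+sub  -- dual
[3] i4&i5  ld+sub  -- dual
[4] i6&i7  sub+xor  -- dual

ISSUED = 2,3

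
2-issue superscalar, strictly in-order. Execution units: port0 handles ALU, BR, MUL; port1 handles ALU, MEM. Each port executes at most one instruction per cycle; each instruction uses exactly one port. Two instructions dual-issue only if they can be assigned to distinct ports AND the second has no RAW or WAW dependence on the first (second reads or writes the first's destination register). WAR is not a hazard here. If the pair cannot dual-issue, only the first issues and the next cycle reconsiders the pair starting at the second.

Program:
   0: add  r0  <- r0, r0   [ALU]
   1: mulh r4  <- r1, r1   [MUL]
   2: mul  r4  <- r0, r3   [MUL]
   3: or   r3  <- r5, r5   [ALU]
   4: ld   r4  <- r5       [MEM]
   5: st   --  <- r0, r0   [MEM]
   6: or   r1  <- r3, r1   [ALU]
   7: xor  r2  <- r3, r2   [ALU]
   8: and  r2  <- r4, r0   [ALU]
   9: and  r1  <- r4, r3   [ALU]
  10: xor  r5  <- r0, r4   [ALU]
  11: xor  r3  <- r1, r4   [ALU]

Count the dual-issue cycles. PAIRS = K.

[0] i0,i1  add.ALU/mulh.MUL  -- dual
[1] i2,i3  mul.MUL/or.ALU  -- dual
[2] i4  ld.MEM  -- no-port MEM/MEM
[3] i5,i6  st.MEM/or.ALU  -- dual
[4] i7  xor.ALU  -- WAW r2
[5] i8,i9  and.ALU/and.ALU  -- dual
[6] i10,i11  xor.ALU/xor.ALU  -- dual

PAIRS = 5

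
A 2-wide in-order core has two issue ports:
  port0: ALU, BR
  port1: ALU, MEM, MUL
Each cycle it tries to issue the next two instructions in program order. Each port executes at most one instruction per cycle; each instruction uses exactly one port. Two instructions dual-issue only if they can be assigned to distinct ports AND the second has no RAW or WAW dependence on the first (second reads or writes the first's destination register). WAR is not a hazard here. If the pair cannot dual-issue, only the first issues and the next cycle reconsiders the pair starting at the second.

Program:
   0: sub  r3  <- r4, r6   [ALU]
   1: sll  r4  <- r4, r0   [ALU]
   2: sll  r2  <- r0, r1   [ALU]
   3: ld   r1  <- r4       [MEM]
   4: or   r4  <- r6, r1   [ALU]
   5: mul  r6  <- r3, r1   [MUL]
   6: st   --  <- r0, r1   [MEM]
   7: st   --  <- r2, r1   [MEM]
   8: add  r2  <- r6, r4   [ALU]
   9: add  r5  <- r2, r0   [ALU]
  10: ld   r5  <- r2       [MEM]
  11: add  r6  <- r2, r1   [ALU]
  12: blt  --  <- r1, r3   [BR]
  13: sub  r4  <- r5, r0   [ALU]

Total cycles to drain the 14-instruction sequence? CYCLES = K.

CYCLES = 8

#0 head=0: sub.ALU/sll.ALU i0&i1 dual
#1 head=2: sll.ALU/ld.MEM i2&i3 dual
#2 head=4: or.ALU/mul.MUL i4&i5 dual
#3 head=6: st.MEM i6 no-port MEM/MEM
#4 head=7: st.MEM/add.ALU i7&i8 dual
#5 head=9: add.ALU i9 WAW r5
#6 head=10: ld.MEM/add.ALU i10&i11 dual
#7 head=12: blt.BR/sub.ALU i12&i13 dual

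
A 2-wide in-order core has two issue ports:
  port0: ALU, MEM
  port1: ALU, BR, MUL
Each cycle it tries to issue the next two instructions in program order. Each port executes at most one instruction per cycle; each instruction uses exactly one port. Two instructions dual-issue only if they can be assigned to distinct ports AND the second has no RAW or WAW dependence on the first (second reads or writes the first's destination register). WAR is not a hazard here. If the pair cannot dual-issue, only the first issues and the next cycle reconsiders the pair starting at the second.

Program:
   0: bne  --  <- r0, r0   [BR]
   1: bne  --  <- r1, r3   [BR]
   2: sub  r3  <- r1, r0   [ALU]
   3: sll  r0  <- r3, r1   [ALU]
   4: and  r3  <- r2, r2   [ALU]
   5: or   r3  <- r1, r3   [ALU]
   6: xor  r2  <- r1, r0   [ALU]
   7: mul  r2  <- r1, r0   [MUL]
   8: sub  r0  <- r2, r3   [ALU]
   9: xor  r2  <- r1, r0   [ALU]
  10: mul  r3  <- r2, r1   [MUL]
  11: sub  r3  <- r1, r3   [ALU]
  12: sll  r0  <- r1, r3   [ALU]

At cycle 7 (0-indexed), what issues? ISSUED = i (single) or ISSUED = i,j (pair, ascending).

  cy0 -> i0 (bne) no-port BR/BR
  cy1 -> i1,i2 (bne/sub) dual
  cy2 -> i3,i4 (sll/and) dual
  cy3 -> i5,i6 (or/xor) dual
  cy4 -> i7 (mul) RAW r2
  cy5 -> i8 (sub) RAW r0
  cy6 -> i9 (xor) RAW r2
  cy7 -> i10 (mul) RAW+WAW r3
  cy8 -> i11 (sub) RAW r3
  cy9 -> i12 (sll) tail

ISSUED = 10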